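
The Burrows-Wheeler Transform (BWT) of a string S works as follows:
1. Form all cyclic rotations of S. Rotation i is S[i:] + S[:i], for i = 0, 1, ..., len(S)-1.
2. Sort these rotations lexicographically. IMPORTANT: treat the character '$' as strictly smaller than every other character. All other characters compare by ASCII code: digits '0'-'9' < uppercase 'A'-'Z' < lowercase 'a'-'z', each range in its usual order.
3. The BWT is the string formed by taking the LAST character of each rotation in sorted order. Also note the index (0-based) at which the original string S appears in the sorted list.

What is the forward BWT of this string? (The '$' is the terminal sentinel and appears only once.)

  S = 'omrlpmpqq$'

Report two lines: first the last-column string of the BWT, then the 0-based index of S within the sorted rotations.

All 10 rotations (rotation i = S[i:]+S[:i]):
  rot[0] = omrlpmpqq$
  rot[1] = mrlpmpqq$o
  rot[2] = rlpmpqq$om
  rot[3] = lpmpqq$omr
  rot[4] = pmpqq$omrl
  rot[5] = mpqq$omrlp
  rot[6] = pqq$omrlpm
  rot[7] = qq$omrlpmp
  rot[8] = q$omrlpmpq
  rot[9] = $omrlpmpqq
Sorted (with $ < everything):
  sorted[0] = $omrlpmpqq  (last char: 'q')
  sorted[1] = lpmpqq$omr  (last char: 'r')
  sorted[2] = mpqq$omrlp  (last char: 'p')
  sorted[3] = mrlpmpqq$o  (last char: 'o')
  sorted[4] = omrlpmpqq$  (last char: '$')
  sorted[5] = pmpqq$omrl  (last char: 'l')
  sorted[6] = pqq$omrlpm  (last char: 'm')
  sorted[7] = q$omrlpmpq  (last char: 'q')
  sorted[8] = qq$omrlpmp  (last char: 'p')
  sorted[9] = rlpmpqq$om  (last char: 'm')
Last column: qrpo$lmqpm
Original string S is at sorted index 4

Answer: qrpo$lmqpm
4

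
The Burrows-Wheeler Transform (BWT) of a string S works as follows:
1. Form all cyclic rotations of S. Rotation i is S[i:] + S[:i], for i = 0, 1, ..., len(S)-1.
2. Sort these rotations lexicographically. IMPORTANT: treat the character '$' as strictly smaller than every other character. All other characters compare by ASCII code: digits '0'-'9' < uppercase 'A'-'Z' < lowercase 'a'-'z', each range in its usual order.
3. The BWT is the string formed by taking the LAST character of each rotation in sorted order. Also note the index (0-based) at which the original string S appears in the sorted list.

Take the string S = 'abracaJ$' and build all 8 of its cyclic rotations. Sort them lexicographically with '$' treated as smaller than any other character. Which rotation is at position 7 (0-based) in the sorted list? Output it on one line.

All 8 rotations (rotation i = S[i:]+S[:i]):
  rot[0] = abracaJ$
  rot[1] = bracaJ$a
  rot[2] = racaJ$ab
  rot[3] = acaJ$abr
  rot[4] = caJ$abra
  rot[5] = aJ$abrac
  rot[6] = J$abraca
  rot[7] = $abracaJ
Sorted (with $ < everything):
  sorted[0] = $abracaJ
  sorted[1] = J$abraca
  sorted[2] = aJ$abrac
  sorted[3] = abracaJ$
  sorted[4] = acaJ$abr
  sorted[5] = bracaJ$a
  sorted[6] = caJ$abra
  sorted[7] = racaJ$ab
sorted[7] = racaJ$ab

Answer: racaJ$ab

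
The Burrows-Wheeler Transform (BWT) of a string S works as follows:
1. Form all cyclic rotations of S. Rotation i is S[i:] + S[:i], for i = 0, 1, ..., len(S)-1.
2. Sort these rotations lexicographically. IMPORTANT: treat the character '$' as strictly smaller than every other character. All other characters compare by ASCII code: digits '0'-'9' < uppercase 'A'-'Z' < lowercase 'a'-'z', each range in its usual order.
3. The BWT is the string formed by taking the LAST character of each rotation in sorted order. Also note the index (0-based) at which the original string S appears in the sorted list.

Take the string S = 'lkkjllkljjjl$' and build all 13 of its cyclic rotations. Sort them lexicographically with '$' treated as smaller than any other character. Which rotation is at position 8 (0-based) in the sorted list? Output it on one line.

Answer: l$lkkjllkljjj

Derivation:
All 13 rotations (rotation i = S[i:]+S[:i]):
  rot[0] = lkkjllkljjjl$
  rot[1] = kkjllkljjjl$l
  rot[2] = kjllkljjjl$lk
  rot[3] = jllkljjjl$lkk
  rot[4] = llkljjjl$lkkj
  rot[5] = lkljjjl$lkkjl
  rot[6] = kljjjl$lkkjll
  rot[7] = ljjjl$lkkjllk
  rot[8] = jjjl$lkkjllkl
  rot[9] = jjl$lkkjllklj
  rot[10] = jl$lkkjllkljj
  rot[11] = l$lkkjllkljjj
  rot[12] = $lkkjllkljjjl
Sorted (with $ < everything):
  sorted[0] = $lkkjllkljjjl
  sorted[1] = jjjl$lkkjllkl
  sorted[2] = jjl$lkkjllklj
  sorted[3] = jl$lkkjllkljj
  sorted[4] = jllkljjjl$lkk
  sorted[5] = kjllkljjjl$lk
  sorted[6] = kkjllkljjjl$l
  sorted[7] = kljjjl$lkkjll
  sorted[8] = l$lkkjllkljjj
  sorted[9] = ljjjl$lkkjllk
  sorted[10] = lkkjllkljjjl$
  sorted[11] = lkljjjl$lkkjl
  sorted[12] = llkljjjl$lkkj
sorted[8] = l$lkkjllkljjj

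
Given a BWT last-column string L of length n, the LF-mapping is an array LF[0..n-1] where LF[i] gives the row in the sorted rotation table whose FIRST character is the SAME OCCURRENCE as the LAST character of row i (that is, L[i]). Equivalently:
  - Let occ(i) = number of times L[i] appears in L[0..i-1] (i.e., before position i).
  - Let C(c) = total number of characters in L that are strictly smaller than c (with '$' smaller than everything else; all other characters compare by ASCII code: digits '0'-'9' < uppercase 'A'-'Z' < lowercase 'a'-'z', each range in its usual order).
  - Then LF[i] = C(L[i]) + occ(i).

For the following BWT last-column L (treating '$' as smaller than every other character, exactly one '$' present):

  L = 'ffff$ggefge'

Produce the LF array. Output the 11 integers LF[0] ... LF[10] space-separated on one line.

Answer: 3 4 5 6 0 8 9 1 7 10 2

Derivation:
Char counts: '$':1, 'e':2, 'f':5, 'g':3
C (first-col start): C('$')=0, C('e')=1, C('f')=3, C('g')=8
L[0]='f': occ=0, LF[0]=C('f')+0=3+0=3
L[1]='f': occ=1, LF[1]=C('f')+1=3+1=4
L[2]='f': occ=2, LF[2]=C('f')+2=3+2=5
L[3]='f': occ=3, LF[3]=C('f')+3=3+3=6
L[4]='$': occ=0, LF[4]=C('$')+0=0+0=0
L[5]='g': occ=0, LF[5]=C('g')+0=8+0=8
L[6]='g': occ=1, LF[6]=C('g')+1=8+1=9
L[7]='e': occ=0, LF[7]=C('e')+0=1+0=1
L[8]='f': occ=4, LF[8]=C('f')+4=3+4=7
L[9]='g': occ=2, LF[9]=C('g')+2=8+2=10
L[10]='e': occ=1, LF[10]=C('e')+1=1+1=2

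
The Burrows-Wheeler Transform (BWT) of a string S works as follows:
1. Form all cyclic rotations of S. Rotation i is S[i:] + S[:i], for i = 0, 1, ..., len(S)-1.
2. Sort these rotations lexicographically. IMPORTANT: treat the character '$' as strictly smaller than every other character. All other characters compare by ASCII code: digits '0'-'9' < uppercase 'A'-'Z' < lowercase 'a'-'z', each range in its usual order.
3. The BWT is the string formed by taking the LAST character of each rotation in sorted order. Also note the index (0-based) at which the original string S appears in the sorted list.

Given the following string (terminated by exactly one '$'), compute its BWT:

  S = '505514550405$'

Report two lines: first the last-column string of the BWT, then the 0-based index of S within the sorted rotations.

All 13 rotations (rotation i = S[i:]+S[:i]):
  rot[0] = 505514550405$
  rot[1] = 05514550405$5
  rot[2] = 5514550405$50
  rot[3] = 514550405$505
  rot[4] = 14550405$5055
  rot[5] = 4550405$50551
  rot[6] = 550405$505514
  rot[7] = 50405$5055145
  rot[8] = 0405$50551455
  rot[9] = 405$505514550
  rot[10] = 05$5055145504
  rot[11] = 5$50551455040
  rot[12] = $505514550405
Sorted (with $ < everything):
  sorted[0] = $505514550405  (last char: '5')
  sorted[1] = 0405$50551455  (last char: '5')
  sorted[2] = 05$5055145504  (last char: '4')
  sorted[3] = 05514550405$5  (last char: '5')
  sorted[4] = 14550405$5055  (last char: '5')
  sorted[5] = 405$505514550  (last char: '0')
  sorted[6] = 4550405$50551  (last char: '1')
  sorted[7] = 5$50551455040  (last char: '0')
  sorted[8] = 50405$5055145  (last char: '5')
  sorted[9] = 505514550405$  (last char: '$')
  sorted[10] = 514550405$505  (last char: '5')
  sorted[11] = 550405$505514  (last char: '4')
  sorted[12] = 5514550405$50  (last char: '0')
Last column: 554550105$540
Original string S is at sorted index 9

Answer: 554550105$540
9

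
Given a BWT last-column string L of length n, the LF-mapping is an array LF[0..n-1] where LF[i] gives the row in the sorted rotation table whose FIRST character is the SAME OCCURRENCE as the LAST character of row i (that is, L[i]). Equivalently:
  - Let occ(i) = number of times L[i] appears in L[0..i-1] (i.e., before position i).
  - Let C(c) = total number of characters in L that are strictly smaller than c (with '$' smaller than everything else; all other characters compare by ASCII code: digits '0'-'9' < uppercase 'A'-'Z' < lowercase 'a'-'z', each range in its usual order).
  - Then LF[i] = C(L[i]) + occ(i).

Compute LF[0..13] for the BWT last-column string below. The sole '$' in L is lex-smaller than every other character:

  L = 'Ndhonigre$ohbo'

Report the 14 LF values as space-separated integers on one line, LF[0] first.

Answer: 1 3 6 10 9 8 5 13 4 0 11 7 2 12

Derivation:
Char counts: '$':1, 'N':1, 'b':1, 'd':1, 'e':1, 'g':1, 'h':2, 'i':1, 'n':1, 'o':3, 'r':1
C (first-col start): C('$')=0, C('N')=1, C('b')=2, C('d')=3, C('e')=4, C('g')=5, C('h')=6, C('i')=8, C('n')=9, C('o')=10, C('r')=13
L[0]='N': occ=0, LF[0]=C('N')+0=1+0=1
L[1]='d': occ=0, LF[1]=C('d')+0=3+0=3
L[2]='h': occ=0, LF[2]=C('h')+0=6+0=6
L[3]='o': occ=0, LF[3]=C('o')+0=10+0=10
L[4]='n': occ=0, LF[4]=C('n')+0=9+0=9
L[5]='i': occ=0, LF[5]=C('i')+0=8+0=8
L[6]='g': occ=0, LF[6]=C('g')+0=5+0=5
L[7]='r': occ=0, LF[7]=C('r')+0=13+0=13
L[8]='e': occ=0, LF[8]=C('e')+0=4+0=4
L[9]='$': occ=0, LF[9]=C('$')+0=0+0=0
L[10]='o': occ=1, LF[10]=C('o')+1=10+1=11
L[11]='h': occ=1, LF[11]=C('h')+1=6+1=7
L[12]='b': occ=0, LF[12]=C('b')+0=2+0=2
L[13]='o': occ=2, LF[13]=C('o')+2=10+2=12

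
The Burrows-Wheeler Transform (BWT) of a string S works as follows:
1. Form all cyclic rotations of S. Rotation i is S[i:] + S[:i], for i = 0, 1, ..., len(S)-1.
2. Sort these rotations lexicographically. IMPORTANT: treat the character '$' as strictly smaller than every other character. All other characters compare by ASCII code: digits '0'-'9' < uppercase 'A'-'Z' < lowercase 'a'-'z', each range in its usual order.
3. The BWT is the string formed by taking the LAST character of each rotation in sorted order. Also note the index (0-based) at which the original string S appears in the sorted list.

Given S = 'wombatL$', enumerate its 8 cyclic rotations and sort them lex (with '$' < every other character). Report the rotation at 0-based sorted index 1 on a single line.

Answer: L$wombat

Derivation:
All 8 rotations (rotation i = S[i:]+S[:i]):
  rot[0] = wombatL$
  rot[1] = ombatL$w
  rot[2] = mbatL$wo
  rot[3] = batL$wom
  rot[4] = atL$womb
  rot[5] = tL$womba
  rot[6] = L$wombat
  rot[7] = $wombatL
Sorted (with $ < everything):
  sorted[0] = $wombatL
  sorted[1] = L$wombat
  sorted[2] = atL$womb
  sorted[3] = batL$wom
  sorted[4] = mbatL$wo
  sorted[5] = ombatL$w
  sorted[6] = tL$womba
  sorted[7] = wombatL$
sorted[1] = L$wombat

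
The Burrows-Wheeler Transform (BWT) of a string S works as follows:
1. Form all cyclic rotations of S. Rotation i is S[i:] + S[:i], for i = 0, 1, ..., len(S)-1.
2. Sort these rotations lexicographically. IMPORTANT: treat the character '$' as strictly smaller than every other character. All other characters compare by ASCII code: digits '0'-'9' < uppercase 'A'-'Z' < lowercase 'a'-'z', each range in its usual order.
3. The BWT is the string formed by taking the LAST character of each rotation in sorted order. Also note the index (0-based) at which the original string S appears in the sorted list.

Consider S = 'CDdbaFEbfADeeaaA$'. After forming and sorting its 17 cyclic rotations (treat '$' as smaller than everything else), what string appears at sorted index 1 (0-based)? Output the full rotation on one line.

All 17 rotations (rotation i = S[i:]+S[:i]):
  rot[0] = CDdbaFEbfADeeaaA$
  rot[1] = DdbaFEbfADeeaaA$C
  rot[2] = dbaFEbfADeeaaA$CD
  rot[3] = baFEbfADeeaaA$CDd
  rot[4] = aFEbfADeeaaA$CDdb
  rot[5] = FEbfADeeaaA$CDdba
  rot[6] = EbfADeeaaA$CDdbaF
  rot[7] = bfADeeaaA$CDdbaFE
  rot[8] = fADeeaaA$CDdbaFEb
  rot[9] = ADeeaaA$CDdbaFEbf
  rot[10] = DeeaaA$CDdbaFEbfA
  rot[11] = eeaaA$CDdbaFEbfAD
  rot[12] = eaaA$CDdbaFEbfADe
  rot[13] = aaA$CDdbaFEbfADee
  rot[14] = aA$CDdbaFEbfADeea
  rot[15] = A$CDdbaFEbfADeeaa
  rot[16] = $CDdbaFEbfADeeaaA
Sorted (with $ < everything):
  sorted[0] = $CDdbaFEbfADeeaaA
  sorted[1] = A$CDdbaFEbfADeeaa
  sorted[2] = ADeeaaA$CDdbaFEbf
  sorted[3] = CDdbaFEbfADeeaaA$
  sorted[4] = DdbaFEbfADeeaaA$C
  sorted[5] = DeeaaA$CDdbaFEbfA
  sorted[6] = EbfADeeaaA$CDdbaF
  sorted[7] = FEbfADeeaaA$CDdba
  sorted[8] = aA$CDdbaFEbfADeea
  sorted[9] = aFEbfADeeaaA$CDdb
  sorted[10] = aaA$CDdbaFEbfADee
  sorted[11] = baFEbfADeeaaA$CDd
  sorted[12] = bfADeeaaA$CDdbaFE
  sorted[13] = dbaFEbfADeeaaA$CD
  sorted[14] = eaaA$CDdbaFEbfADe
  sorted[15] = eeaaA$CDdbaFEbfAD
  sorted[16] = fADeeaaA$CDdbaFEb
sorted[1] = A$CDdbaFEbfADeeaa

Answer: A$CDdbaFEbfADeeaa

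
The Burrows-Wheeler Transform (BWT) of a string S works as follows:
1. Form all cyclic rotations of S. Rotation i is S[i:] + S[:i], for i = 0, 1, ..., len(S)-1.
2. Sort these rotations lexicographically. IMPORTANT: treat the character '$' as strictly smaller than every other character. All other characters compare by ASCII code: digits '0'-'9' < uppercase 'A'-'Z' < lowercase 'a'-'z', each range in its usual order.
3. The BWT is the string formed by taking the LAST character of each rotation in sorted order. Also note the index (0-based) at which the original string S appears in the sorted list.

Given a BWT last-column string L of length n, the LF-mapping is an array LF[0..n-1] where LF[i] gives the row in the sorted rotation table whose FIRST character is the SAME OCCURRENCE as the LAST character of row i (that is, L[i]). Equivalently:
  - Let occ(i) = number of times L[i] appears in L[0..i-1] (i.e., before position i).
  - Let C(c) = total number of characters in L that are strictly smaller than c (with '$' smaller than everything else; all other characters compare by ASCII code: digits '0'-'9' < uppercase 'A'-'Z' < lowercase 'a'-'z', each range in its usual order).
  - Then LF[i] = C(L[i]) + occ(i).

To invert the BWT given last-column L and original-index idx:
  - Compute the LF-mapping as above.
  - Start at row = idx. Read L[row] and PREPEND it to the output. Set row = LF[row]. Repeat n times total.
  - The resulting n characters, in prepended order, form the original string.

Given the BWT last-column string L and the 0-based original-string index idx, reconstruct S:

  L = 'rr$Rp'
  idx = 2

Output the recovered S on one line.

Answer: prRr$

Derivation:
LF mapping: 3 4 0 1 2
Walk LF starting at row 2, prepending L[row]:
  step 1: row=2, L[2]='$', prepend. Next row=LF[2]=0
  step 2: row=0, L[0]='r', prepend. Next row=LF[0]=3
  step 3: row=3, L[3]='R', prepend. Next row=LF[3]=1
  step 4: row=1, L[1]='r', prepend. Next row=LF[1]=4
  step 5: row=4, L[4]='p', prepend. Next row=LF[4]=2
Reversed output: prRr$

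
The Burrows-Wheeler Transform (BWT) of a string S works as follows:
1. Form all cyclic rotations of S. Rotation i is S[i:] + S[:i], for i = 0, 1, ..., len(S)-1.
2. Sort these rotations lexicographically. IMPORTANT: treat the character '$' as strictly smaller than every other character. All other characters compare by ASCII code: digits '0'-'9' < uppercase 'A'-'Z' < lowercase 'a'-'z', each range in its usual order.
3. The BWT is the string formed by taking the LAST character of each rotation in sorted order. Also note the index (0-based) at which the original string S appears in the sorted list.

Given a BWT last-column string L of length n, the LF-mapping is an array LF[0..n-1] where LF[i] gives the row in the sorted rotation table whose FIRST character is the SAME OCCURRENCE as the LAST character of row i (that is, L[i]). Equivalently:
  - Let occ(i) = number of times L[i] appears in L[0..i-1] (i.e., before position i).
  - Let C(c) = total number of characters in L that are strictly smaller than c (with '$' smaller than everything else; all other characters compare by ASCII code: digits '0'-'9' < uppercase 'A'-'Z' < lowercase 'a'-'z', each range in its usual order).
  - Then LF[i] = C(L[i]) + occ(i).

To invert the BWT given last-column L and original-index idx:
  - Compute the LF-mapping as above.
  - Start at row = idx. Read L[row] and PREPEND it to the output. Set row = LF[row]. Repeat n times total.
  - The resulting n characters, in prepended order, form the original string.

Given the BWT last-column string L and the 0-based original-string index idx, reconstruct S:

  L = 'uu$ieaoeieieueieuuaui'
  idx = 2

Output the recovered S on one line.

LF mapping: 15 16 0 9 3 1 14 4 10 5 11 6 17 7 12 8 18 19 2 20 13
Walk LF starting at row 2, prepending L[row]:
  step 1: row=2, L[2]='$', prepend. Next row=LF[2]=0
  step 2: row=0, L[0]='u', prepend. Next row=LF[0]=15
  step 3: row=15, L[15]='e', prepend. Next row=LF[15]=8
  step 4: row=8, L[8]='i', prepend. Next row=LF[8]=10
  step 5: row=10, L[10]='i', prepend. Next row=LF[10]=11
  step 6: row=11, L[11]='e', prepend. Next row=LF[11]=6
  step 7: row=6, L[6]='o', prepend. Next row=LF[6]=14
  step 8: row=14, L[14]='i', prepend. Next row=LF[14]=12
  step 9: row=12, L[12]='u', prepend. Next row=LF[12]=17
  step 10: row=17, L[17]='u', prepend. Next row=LF[17]=19
  step 11: row=19, L[19]='u', prepend. Next row=LF[19]=20
  step 12: row=20, L[20]='i', prepend. Next row=LF[20]=13
  step 13: row=13, L[13]='e', prepend. Next row=LF[13]=7
  step 14: row=7, L[7]='e', prepend. Next row=LF[7]=4
  step 15: row=4, L[4]='e', prepend. Next row=LF[4]=3
  step 16: row=3, L[3]='i', prepend. Next row=LF[3]=9
  step 17: row=9, L[9]='e', prepend. Next row=LF[9]=5
  step 18: row=5, L[5]='a', prepend. Next row=LF[5]=1
  step 19: row=1, L[1]='u', prepend. Next row=LF[1]=16
  step 20: row=16, L[16]='u', prepend. Next row=LF[16]=18
  step 21: row=18, L[18]='a', prepend. Next row=LF[18]=2
Reversed output: auuaeieeeiuuuioeiieu$

Answer: auuaeieeeiuuuioeiieu$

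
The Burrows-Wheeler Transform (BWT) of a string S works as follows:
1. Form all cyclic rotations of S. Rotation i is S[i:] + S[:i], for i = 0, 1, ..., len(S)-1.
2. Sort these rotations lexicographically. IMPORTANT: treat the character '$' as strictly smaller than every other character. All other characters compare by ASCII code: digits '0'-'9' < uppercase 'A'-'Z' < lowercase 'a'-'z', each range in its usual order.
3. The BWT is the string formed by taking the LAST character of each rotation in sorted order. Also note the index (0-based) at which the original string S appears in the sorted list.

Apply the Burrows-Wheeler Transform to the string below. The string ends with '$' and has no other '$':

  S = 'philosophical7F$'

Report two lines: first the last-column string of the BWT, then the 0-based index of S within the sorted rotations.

All 16 rotations (rotation i = S[i:]+S[:i]):
  rot[0] = philosophical7F$
  rot[1] = hilosophical7F$p
  rot[2] = ilosophical7F$ph
  rot[3] = losophical7F$phi
  rot[4] = osophical7F$phil
  rot[5] = sophical7F$philo
  rot[6] = ophical7F$philos
  rot[7] = phical7F$philoso
  rot[8] = hical7F$philosop
  rot[9] = ical7F$philosoph
  rot[10] = cal7F$philosophi
  rot[11] = al7F$philosophic
  rot[12] = l7F$philosophica
  rot[13] = 7F$philosophical
  rot[14] = F$philosophical7
  rot[15] = $philosophical7F
Sorted (with $ < everything):
  sorted[0] = $philosophical7F  (last char: 'F')
  sorted[1] = 7F$philosophical  (last char: 'l')
  sorted[2] = F$philosophical7  (last char: '7')
  sorted[3] = al7F$philosophic  (last char: 'c')
  sorted[4] = cal7F$philosophi  (last char: 'i')
  sorted[5] = hical7F$philosop  (last char: 'p')
  sorted[6] = hilosophical7F$p  (last char: 'p')
  sorted[7] = ical7F$philosoph  (last char: 'h')
  sorted[8] = ilosophical7F$ph  (last char: 'h')
  sorted[9] = l7F$philosophica  (last char: 'a')
  sorted[10] = losophical7F$phi  (last char: 'i')
  sorted[11] = ophical7F$philos  (last char: 's')
  sorted[12] = osophical7F$phil  (last char: 'l')
  sorted[13] = phical7F$philoso  (last char: 'o')
  sorted[14] = philosophical7F$  (last char: '$')
  sorted[15] = sophical7F$philo  (last char: 'o')
Last column: Fl7cipphhaislo$o
Original string S is at sorted index 14

Answer: Fl7cipphhaislo$o
14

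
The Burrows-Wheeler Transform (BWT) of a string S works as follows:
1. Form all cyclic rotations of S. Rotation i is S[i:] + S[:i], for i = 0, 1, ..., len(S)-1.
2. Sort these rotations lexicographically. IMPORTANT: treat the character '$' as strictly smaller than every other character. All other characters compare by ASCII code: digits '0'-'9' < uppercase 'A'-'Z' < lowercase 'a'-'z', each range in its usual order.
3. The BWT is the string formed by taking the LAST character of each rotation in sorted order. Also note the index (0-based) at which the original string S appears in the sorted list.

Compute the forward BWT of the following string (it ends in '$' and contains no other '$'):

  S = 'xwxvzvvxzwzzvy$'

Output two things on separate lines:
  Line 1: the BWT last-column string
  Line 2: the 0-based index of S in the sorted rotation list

All 15 rotations (rotation i = S[i:]+S[:i]):
  rot[0] = xwxvzvvxzwzzvy$
  rot[1] = wxvzvvxzwzzvy$x
  rot[2] = xvzvvxzwzzvy$xw
  rot[3] = vzvvxzwzzvy$xwx
  rot[4] = zvvxzwzzvy$xwxv
  rot[5] = vvxzwzzvy$xwxvz
  rot[6] = vxzwzzvy$xwxvzv
  rot[7] = xzwzzvy$xwxvzvv
  rot[8] = zwzzvy$xwxvzvvx
  rot[9] = wzzvy$xwxvzvvxz
  rot[10] = zzvy$xwxvzvvxzw
  rot[11] = zvy$xwxvzvvxzwz
  rot[12] = vy$xwxvzvvxzwzz
  rot[13] = y$xwxvzvvxzwzzv
  rot[14] = $xwxvzvvxzwzzvy
Sorted (with $ < everything):
  sorted[0] = $xwxvzvvxzwzzvy  (last char: 'y')
  sorted[1] = vvxzwzzvy$xwxvz  (last char: 'z')
  sorted[2] = vxzwzzvy$xwxvzv  (last char: 'v')
  sorted[3] = vy$xwxvzvvxzwzz  (last char: 'z')
  sorted[4] = vzvvxzwzzvy$xwx  (last char: 'x')
  sorted[5] = wxvzvvxzwzzvy$x  (last char: 'x')
  sorted[6] = wzzvy$xwxvzvvxz  (last char: 'z')
  sorted[7] = xvzvvxzwzzvy$xw  (last char: 'w')
  sorted[8] = xwxvzvvxzwzzvy$  (last char: '$')
  sorted[9] = xzwzzvy$xwxvzvv  (last char: 'v')
  sorted[10] = y$xwxvzvvxzwzzv  (last char: 'v')
  sorted[11] = zvvxzwzzvy$xwxv  (last char: 'v')
  sorted[12] = zvy$xwxvzvvxzwz  (last char: 'z')
  sorted[13] = zwzzvy$xwxvzvvx  (last char: 'x')
  sorted[14] = zzvy$xwxvzvvxzw  (last char: 'w')
Last column: yzvzxxzw$vvvzxw
Original string S is at sorted index 8

Answer: yzvzxxzw$vvvzxw
8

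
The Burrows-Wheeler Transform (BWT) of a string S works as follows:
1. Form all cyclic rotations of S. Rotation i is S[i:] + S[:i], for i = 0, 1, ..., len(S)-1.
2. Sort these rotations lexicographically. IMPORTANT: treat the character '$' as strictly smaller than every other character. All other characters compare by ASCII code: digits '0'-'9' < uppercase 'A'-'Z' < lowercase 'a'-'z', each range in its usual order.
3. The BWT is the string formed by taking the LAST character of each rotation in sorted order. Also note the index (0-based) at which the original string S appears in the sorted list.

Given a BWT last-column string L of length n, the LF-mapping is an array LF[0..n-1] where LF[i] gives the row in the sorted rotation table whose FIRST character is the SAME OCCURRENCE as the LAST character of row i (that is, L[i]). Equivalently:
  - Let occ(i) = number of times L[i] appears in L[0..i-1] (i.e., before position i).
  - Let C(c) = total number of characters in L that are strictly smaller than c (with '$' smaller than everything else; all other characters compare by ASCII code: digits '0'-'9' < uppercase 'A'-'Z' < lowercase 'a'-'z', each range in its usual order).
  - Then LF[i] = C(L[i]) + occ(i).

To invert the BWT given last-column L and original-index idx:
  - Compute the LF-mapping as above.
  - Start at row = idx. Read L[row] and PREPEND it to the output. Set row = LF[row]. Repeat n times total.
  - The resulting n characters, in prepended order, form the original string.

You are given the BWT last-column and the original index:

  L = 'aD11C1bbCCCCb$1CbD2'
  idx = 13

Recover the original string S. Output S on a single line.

Answer: DbD1112bbCCCCCbC1a$

Derivation:
LF mapping: 14 12 1 2 6 3 15 16 7 8 9 10 17 0 4 11 18 13 5
Walk LF starting at row 13, prepending L[row]:
  step 1: row=13, L[13]='$', prepend. Next row=LF[13]=0
  step 2: row=0, L[0]='a', prepend. Next row=LF[0]=14
  step 3: row=14, L[14]='1', prepend. Next row=LF[14]=4
  step 4: row=4, L[4]='C', prepend. Next row=LF[4]=6
  step 5: row=6, L[6]='b', prepend. Next row=LF[6]=15
  step 6: row=15, L[15]='C', prepend. Next row=LF[15]=11
  step 7: row=11, L[11]='C', prepend. Next row=LF[11]=10
  step 8: row=10, L[10]='C', prepend. Next row=LF[10]=9
  step 9: row=9, L[9]='C', prepend. Next row=LF[9]=8
  step 10: row=8, L[8]='C', prepend. Next row=LF[8]=7
  step 11: row=7, L[7]='b', prepend. Next row=LF[7]=16
  step 12: row=16, L[16]='b', prepend. Next row=LF[16]=18
  step 13: row=18, L[18]='2', prepend. Next row=LF[18]=5
  step 14: row=5, L[5]='1', prepend. Next row=LF[5]=3
  step 15: row=3, L[3]='1', prepend. Next row=LF[3]=2
  step 16: row=2, L[2]='1', prepend. Next row=LF[2]=1
  step 17: row=1, L[1]='D', prepend. Next row=LF[1]=12
  step 18: row=12, L[12]='b', prepend. Next row=LF[12]=17
  step 19: row=17, L[17]='D', prepend. Next row=LF[17]=13
Reversed output: DbD1112bbCCCCCbC1a$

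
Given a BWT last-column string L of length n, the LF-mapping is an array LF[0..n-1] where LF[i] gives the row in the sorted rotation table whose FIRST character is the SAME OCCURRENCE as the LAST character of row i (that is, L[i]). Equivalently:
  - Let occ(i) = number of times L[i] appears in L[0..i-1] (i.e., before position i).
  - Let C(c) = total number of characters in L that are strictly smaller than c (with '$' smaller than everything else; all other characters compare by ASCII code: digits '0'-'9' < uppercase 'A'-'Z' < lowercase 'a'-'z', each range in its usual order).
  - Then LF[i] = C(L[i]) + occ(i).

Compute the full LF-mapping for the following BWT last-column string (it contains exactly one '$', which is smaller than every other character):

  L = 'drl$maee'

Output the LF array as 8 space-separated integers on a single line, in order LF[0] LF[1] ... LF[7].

Answer: 2 7 5 0 6 1 3 4

Derivation:
Char counts: '$':1, 'a':1, 'd':1, 'e':2, 'l':1, 'm':1, 'r':1
C (first-col start): C('$')=0, C('a')=1, C('d')=2, C('e')=3, C('l')=5, C('m')=6, C('r')=7
L[0]='d': occ=0, LF[0]=C('d')+0=2+0=2
L[1]='r': occ=0, LF[1]=C('r')+0=7+0=7
L[2]='l': occ=0, LF[2]=C('l')+0=5+0=5
L[3]='$': occ=0, LF[3]=C('$')+0=0+0=0
L[4]='m': occ=0, LF[4]=C('m')+0=6+0=6
L[5]='a': occ=0, LF[5]=C('a')+0=1+0=1
L[6]='e': occ=0, LF[6]=C('e')+0=3+0=3
L[7]='e': occ=1, LF[7]=C('e')+1=3+1=4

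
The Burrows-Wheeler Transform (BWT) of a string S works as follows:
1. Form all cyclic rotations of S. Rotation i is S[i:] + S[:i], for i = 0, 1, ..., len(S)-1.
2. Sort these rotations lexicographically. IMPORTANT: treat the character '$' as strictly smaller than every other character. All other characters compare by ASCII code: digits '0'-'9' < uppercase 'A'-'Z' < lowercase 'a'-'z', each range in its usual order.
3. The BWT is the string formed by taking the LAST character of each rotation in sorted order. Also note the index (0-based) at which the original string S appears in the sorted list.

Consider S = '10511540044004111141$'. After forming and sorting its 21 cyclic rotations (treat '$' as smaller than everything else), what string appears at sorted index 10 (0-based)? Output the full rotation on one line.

All 21 rotations (rotation i = S[i:]+S[:i]):
  rot[0] = 10511540044004111141$
  rot[1] = 0511540044004111141$1
  rot[2] = 511540044004111141$10
  rot[3] = 11540044004111141$105
  rot[4] = 1540044004111141$1051
  rot[5] = 540044004111141$10511
  rot[6] = 40044004111141$105115
  rot[7] = 0044004111141$1051154
  rot[8] = 044004111141$10511540
  rot[9] = 44004111141$105115400
  rot[10] = 4004111141$1051154004
  rot[11] = 004111141$10511540044
  rot[12] = 04111141$105115400440
  rot[13] = 4111141$1051154004400
  rot[14] = 111141$10511540044004
  rot[15] = 11141$105115400440041
  rot[16] = 1141$1051154004400411
  rot[17] = 141$10511540044004111
  rot[18] = 41$105115400440041111
  rot[19] = 1$1051154004400411114
  rot[20] = $10511540044004111141
Sorted (with $ < everything):
  sorted[0] = $10511540044004111141
  sorted[1] = 004111141$10511540044
  sorted[2] = 0044004111141$1051154
  sorted[3] = 04111141$105115400440
  sorted[4] = 044004111141$10511540
  sorted[5] = 0511540044004111141$1
  sorted[6] = 1$1051154004400411114
  sorted[7] = 10511540044004111141$
  sorted[8] = 111141$10511540044004
  sorted[9] = 11141$105115400440041
  sorted[10] = 1141$1051154004400411
  sorted[11] = 11540044004111141$105
  sorted[12] = 141$10511540044004111
  sorted[13] = 1540044004111141$1051
  sorted[14] = 4004111141$1051154004
  sorted[15] = 40044004111141$105115
  sorted[16] = 41$105115400440041111
  sorted[17] = 4111141$1051154004400
  sorted[18] = 44004111141$105115400
  sorted[19] = 511540044004111141$10
  sorted[20] = 540044004111141$10511
sorted[10] = 1141$1051154004400411

Answer: 1141$1051154004400411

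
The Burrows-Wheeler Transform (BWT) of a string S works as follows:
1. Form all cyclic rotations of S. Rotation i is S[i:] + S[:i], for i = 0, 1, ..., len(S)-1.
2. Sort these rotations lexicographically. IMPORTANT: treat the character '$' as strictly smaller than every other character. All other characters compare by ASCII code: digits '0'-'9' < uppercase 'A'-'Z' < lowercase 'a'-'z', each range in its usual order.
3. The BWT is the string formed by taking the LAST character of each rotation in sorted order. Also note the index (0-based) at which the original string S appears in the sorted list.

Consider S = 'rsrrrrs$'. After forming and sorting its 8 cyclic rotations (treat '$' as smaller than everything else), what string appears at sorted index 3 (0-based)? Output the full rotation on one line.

Answer: rrs$rsrr

Derivation:
All 8 rotations (rotation i = S[i:]+S[:i]):
  rot[0] = rsrrrrs$
  rot[1] = srrrrs$r
  rot[2] = rrrrs$rs
  rot[3] = rrrs$rsr
  rot[4] = rrs$rsrr
  rot[5] = rs$rsrrr
  rot[6] = s$rsrrrr
  rot[7] = $rsrrrrs
Sorted (with $ < everything):
  sorted[0] = $rsrrrrs
  sorted[1] = rrrrs$rs
  sorted[2] = rrrs$rsr
  sorted[3] = rrs$rsrr
  sorted[4] = rs$rsrrr
  sorted[5] = rsrrrrs$
  sorted[6] = s$rsrrrr
  sorted[7] = srrrrs$r
sorted[3] = rrs$rsrr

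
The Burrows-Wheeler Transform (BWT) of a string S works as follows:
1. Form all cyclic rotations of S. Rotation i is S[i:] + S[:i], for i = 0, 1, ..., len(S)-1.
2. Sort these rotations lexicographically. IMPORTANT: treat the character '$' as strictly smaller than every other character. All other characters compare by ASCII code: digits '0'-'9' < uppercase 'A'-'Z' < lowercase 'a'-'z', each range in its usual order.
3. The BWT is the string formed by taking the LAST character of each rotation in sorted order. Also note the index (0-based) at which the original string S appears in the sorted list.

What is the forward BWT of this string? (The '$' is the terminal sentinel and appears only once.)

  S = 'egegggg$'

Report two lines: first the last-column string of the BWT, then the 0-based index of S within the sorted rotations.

Answer: g$ggegge
1

Derivation:
All 8 rotations (rotation i = S[i:]+S[:i]):
  rot[0] = egegggg$
  rot[1] = gegggg$e
  rot[2] = egggg$eg
  rot[3] = gggg$ege
  rot[4] = ggg$egeg
  rot[5] = gg$egegg
  rot[6] = g$egeggg
  rot[7] = $egegggg
Sorted (with $ < everything):
  sorted[0] = $egegggg  (last char: 'g')
  sorted[1] = egegggg$  (last char: '$')
  sorted[2] = egggg$eg  (last char: 'g')
  sorted[3] = g$egeggg  (last char: 'g')
  sorted[4] = gegggg$e  (last char: 'e')
  sorted[5] = gg$egegg  (last char: 'g')
  sorted[6] = ggg$egeg  (last char: 'g')
  sorted[7] = gggg$ege  (last char: 'e')
Last column: g$ggegge
Original string S is at sorted index 1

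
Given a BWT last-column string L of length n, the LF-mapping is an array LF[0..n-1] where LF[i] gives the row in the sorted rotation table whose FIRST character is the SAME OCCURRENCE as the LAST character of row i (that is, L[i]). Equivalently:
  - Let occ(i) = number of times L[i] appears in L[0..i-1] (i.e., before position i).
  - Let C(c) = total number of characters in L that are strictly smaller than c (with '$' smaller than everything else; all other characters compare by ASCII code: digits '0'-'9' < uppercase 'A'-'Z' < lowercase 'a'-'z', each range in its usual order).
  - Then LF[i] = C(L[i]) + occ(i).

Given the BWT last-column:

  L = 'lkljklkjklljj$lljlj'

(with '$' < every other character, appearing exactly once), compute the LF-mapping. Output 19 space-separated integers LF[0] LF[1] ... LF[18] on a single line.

Answer: 11 7 12 1 8 13 9 2 10 14 15 3 4 0 16 17 5 18 6

Derivation:
Char counts: '$':1, 'j':6, 'k':4, 'l':8
C (first-col start): C('$')=0, C('j')=1, C('k')=7, C('l')=11
L[0]='l': occ=0, LF[0]=C('l')+0=11+0=11
L[1]='k': occ=0, LF[1]=C('k')+0=7+0=7
L[2]='l': occ=1, LF[2]=C('l')+1=11+1=12
L[3]='j': occ=0, LF[3]=C('j')+0=1+0=1
L[4]='k': occ=1, LF[4]=C('k')+1=7+1=8
L[5]='l': occ=2, LF[5]=C('l')+2=11+2=13
L[6]='k': occ=2, LF[6]=C('k')+2=7+2=9
L[7]='j': occ=1, LF[7]=C('j')+1=1+1=2
L[8]='k': occ=3, LF[8]=C('k')+3=7+3=10
L[9]='l': occ=3, LF[9]=C('l')+3=11+3=14
L[10]='l': occ=4, LF[10]=C('l')+4=11+4=15
L[11]='j': occ=2, LF[11]=C('j')+2=1+2=3
L[12]='j': occ=3, LF[12]=C('j')+3=1+3=4
L[13]='$': occ=0, LF[13]=C('$')+0=0+0=0
L[14]='l': occ=5, LF[14]=C('l')+5=11+5=16
L[15]='l': occ=6, LF[15]=C('l')+6=11+6=17
L[16]='j': occ=4, LF[16]=C('j')+4=1+4=5
L[17]='l': occ=7, LF[17]=C('l')+7=11+7=18
L[18]='j': occ=5, LF[18]=C('j')+5=1+5=6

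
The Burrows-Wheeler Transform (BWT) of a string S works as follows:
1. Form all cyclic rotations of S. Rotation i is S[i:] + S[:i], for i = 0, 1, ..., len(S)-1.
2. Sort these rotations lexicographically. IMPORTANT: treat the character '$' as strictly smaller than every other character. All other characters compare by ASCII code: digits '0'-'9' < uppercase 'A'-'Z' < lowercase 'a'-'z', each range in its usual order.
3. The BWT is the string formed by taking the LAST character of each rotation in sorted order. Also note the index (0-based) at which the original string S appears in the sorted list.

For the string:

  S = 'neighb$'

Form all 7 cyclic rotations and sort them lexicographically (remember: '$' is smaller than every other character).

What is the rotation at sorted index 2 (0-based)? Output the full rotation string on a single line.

All 7 rotations (rotation i = S[i:]+S[:i]):
  rot[0] = neighb$
  rot[1] = eighb$n
  rot[2] = ighb$ne
  rot[3] = ghb$nei
  rot[4] = hb$neig
  rot[5] = b$neigh
  rot[6] = $neighb
Sorted (with $ < everything):
  sorted[0] = $neighb
  sorted[1] = b$neigh
  sorted[2] = eighb$n
  sorted[3] = ghb$nei
  sorted[4] = hb$neig
  sorted[5] = ighb$ne
  sorted[6] = neighb$
sorted[2] = eighb$n

Answer: eighb$n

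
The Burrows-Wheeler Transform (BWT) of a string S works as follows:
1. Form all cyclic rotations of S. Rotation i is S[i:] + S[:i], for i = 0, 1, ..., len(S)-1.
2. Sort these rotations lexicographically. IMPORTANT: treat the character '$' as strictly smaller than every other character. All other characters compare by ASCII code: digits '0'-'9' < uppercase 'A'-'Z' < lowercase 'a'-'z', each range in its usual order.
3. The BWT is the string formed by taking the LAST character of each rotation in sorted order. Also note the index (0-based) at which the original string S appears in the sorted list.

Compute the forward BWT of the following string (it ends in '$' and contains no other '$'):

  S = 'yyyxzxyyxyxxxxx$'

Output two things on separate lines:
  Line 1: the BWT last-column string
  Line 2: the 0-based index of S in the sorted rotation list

Answer: xxxxxyyzyxyyxy$x
14

Derivation:
All 16 rotations (rotation i = S[i:]+S[:i]):
  rot[0] = yyyxzxyyxyxxxxx$
  rot[1] = yyxzxyyxyxxxxx$y
  rot[2] = yxzxyyxyxxxxx$yy
  rot[3] = xzxyyxyxxxxx$yyy
  rot[4] = zxyyxyxxxxx$yyyx
  rot[5] = xyyxyxxxxx$yyyxz
  rot[6] = yyxyxxxxx$yyyxzx
  rot[7] = yxyxxxxx$yyyxzxy
  rot[8] = xyxxxxx$yyyxzxyy
  rot[9] = yxxxxx$yyyxzxyyx
  rot[10] = xxxxx$yyyxzxyyxy
  rot[11] = xxxx$yyyxzxyyxyx
  rot[12] = xxx$yyyxzxyyxyxx
  rot[13] = xx$yyyxzxyyxyxxx
  rot[14] = x$yyyxzxyyxyxxxx
  rot[15] = $yyyxzxyyxyxxxxx
Sorted (with $ < everything):
  sorted[0] = $yyyxzxyyxyxxxxx  (last char: 'x')
  sorted[1] = x$yyyxzxyyxyxxxx  (last char: 'x')
  sorted[2] = xx$yyyxzxyyxyxxx  (last char: 'x')
  sorted[3] = xxx$yyyxzxyyxyxx  (last char: 'x')
  sorted[4] = xxxx$yyyxzxyyxyx  (last char: 'x')
  sorted[5] = xxxxx$yyyxzxyyxy  (last char: 'y')
  sorted[6] = xyxxxxx$yyyxzxyy  (last char: 'y')
  sorted[7] = xyyxyxxxxx$yyyxz  (last char: 'z')
  sorted[8] = xzxyyxyxxxxx$yyy  (last char: 'y')
  sorted[9] = yxxxxx$yyyxzxyyx  (last char: 'x')
  sorted[10] = yxyxxxxx$yyyxzxy  (last char: 'y')
  sorted[11] = yxzxyyxyxxxxx$yy  (last char: 'y')
  sorted[12] = yyxyxxxxx$yyyxzx  (last char: 'x')
  sorted[13] = yyxzxyyxyxxxxx$y  (last char: 'y')
  sorted[14] = yyyxzxyyxyxxxxx$  (last char: '$')
  sorted[15] = zxyyxyxxxxx$yyyx  (last char: 'x')
Last column: xxxxxyyzyxyyxy$x
Original string S is at sorted index 14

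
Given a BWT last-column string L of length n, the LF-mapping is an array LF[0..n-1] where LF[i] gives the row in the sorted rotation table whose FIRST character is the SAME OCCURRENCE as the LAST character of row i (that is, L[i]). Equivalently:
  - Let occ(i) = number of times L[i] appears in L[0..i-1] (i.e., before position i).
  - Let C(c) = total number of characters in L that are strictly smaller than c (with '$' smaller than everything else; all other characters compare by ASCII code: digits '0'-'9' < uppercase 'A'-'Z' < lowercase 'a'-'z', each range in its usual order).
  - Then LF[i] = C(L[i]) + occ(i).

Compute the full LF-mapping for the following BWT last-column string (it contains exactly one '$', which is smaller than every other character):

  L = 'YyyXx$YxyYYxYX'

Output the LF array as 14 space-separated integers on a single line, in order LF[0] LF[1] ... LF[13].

Answer: 3 11 12 1 8 0 4 9 13 5 6 10 7 2

Derivation:
Char counts: '$':1, 'X':2, 'Y':5, 'x':3, 'y':3
C (first-col start): C('$')=0, C('X')=1, C('Y')=3, C('x')=8, C('y')=11
L[0]='Y': occ=0, LF[0]=C('Y')+0=3+0=3
L[1]='y': occ=0, LF[1]=C('y')+0=11+0=11
L[2]='y': occ=1, LF[2]=C('y')+1=11+1=12
L[3]='X': occ=0, LF[3]=C('X')+0=1+0=1
L[4]='x': occ=0, LF[4]=C('x')+0=8+0=8
L[5]='$': occ=0, LF[5]=C('$')+0=0+0=0
L[6]='Y': occ=1, LF[6]=C('Y')+1=3+1=4
L[7]='x': occ=1, LF[7]=C('x')+1=8+1=9
L[8]='y': occ=2, LF[8]=C('y')+2=11+2=13
L[9]='Y': occ=2, LF[9]=C('Y')+2=3+2=5
L[10]='Y': occ=3, LF[10]=C('Y')+3=3+3=6
L[11]='x': occ=2, LF[11]=C('x')+2=8+2=10
L[12]='Y': occ=4, LF[12]=C('Y')+4=3+4=7
L[13]='X': occ=1, LF[13]=C('X')+1=1+1=2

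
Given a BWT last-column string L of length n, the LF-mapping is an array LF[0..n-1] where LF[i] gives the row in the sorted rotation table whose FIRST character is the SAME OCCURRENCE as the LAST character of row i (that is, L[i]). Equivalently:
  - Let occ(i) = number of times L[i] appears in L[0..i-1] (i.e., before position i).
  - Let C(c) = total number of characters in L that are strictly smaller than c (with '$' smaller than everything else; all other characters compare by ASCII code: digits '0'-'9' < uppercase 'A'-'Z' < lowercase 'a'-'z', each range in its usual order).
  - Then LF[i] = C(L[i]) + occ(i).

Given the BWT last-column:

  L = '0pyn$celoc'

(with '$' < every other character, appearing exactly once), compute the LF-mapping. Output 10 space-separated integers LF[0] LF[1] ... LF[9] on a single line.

Char counts: '$':1, '0':1, 'c':2, 'e':1, 'l':1, 'n':1, 'o':1, 'p':1, 'y':1
C (first-col start): C('$')=0, C('0')=1, C('c')=2, C('e')=4, C('l')=5, C('n')=6, C('o')=7, C('p')=8, C('y')=9
L[0]='0': occ=0, LF[0]=C('0')+0=1+0=1
L[1]='p': occ=0, LF[1]=C('p')+0=8+0=8
L[2]='y': occ=0, LF[2]=C('y')+0=9+0=9
L[3]='n': occ=0, LF[3]=C('n')+0=6+0=6
L[4]='$': occ=0, LF[4]=C('$')+0=0+0=0
L[5]='c': occ=0, LF[5]=C('c')+0=2+0=2
L[6]='e': occ=0, LF[6]=C('e')+0=4+0=4
L[7]='l': occ=0, LF[7]=C('l')+0=5+0=5
L[8]='o': occ=0, LF[8]=C('o')+0=7+0=7
L[9]='c': occ=1, LF[9]=C('c')+1=2+1=3

Answer: 1 8 9 6 0 2 4 5 7 3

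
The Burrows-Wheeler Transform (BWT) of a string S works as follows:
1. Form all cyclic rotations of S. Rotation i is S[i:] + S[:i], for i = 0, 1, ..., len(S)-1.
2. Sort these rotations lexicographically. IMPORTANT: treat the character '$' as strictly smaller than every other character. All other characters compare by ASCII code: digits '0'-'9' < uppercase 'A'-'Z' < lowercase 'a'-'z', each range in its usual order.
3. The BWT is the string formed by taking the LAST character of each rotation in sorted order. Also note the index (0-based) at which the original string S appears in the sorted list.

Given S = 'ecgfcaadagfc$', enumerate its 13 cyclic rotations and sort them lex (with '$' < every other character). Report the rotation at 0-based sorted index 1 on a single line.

Answer: aadagfc$ecgfc

Derivation:
All 13 rotations (rotation i = S[i:]+S[:i]):
  rot[0] = ecgfcaadagfc$
  rot[1] = cgfcaadagfc$e
  rot[2] = gfcaadagfc$ec
  rot[3] = fcaadagfc$ecg
  rot[4] = caadagfc$ecgf
  rot[5] = aadagfc$ecgfc
  rot[6] = adagfc$ecgfca
  rot[7] = dagfc$ecgfcaa
  rot[8] = agfc$ecgfcaad
  rot[9] = gfc$ecgfcaada
  rot[10] = fc$ecgfcaadag
  rot[11] = c$ecgfcaadagf
  rot[12] = $ecgfcaadagfc
Sorted (with $ < everything):
  sorted[0] = $ecgfcaadagfc
  sorted[1] = aadagfc$ecgfc
  sorted[2] = adagfc$ecgfca
  sorted[3] = agfc$ecgfcaad
  sorted[4] = c$ecgfcaadagf
  sorted[5] = caadagfc$ecgf
  sorted[6] = cgfcaadagfc$e
  sorted[7] = dagfc$ecgfcaa
  sorted[8] = ecgfcaadagfc$
  sorted[9] = fc$ecgfcaadag
  sorted[10] = fcaadagfc$ecg
  sorted[11] = gfc$ecgfcaada
  sorted[12] = gfcaadagfc$ec
sorted[1] = aadagfc$ecgfc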